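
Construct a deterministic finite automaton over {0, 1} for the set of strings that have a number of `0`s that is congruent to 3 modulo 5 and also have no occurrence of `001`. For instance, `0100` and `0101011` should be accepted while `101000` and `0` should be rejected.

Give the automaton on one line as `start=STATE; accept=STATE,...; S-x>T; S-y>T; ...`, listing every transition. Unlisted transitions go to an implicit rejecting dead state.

Handle the two conditions separately and then intersect. One (5 states) tracks the count of `0`s modulo 5; the other (4 states) tracks partial matches of the forbidden pattern `001`. Each combined state is a pair, one component from each; accept when both components accept. After merging equivalent states the machine shrinks.
A 16-state machine:
       0  1 
>  A   B  A 
   B   C  D 
   C   E  F 
   D   G  D 
 * E   H  F 
   F   F  F 
   G   E  I 
   H   J  F 
   I   K  I 
   J   L  F 
 * K   H  M 
   L   C  F 
 * M   N  M 
   N   J  O 
   O   P  O 
   P   L  A 
(> = start, * = accepting)

start=A; accept=E,K,M; A-0>B; A-1>A; B-0>C; B-1>D; C-0>E; C-1>F; D-0>G; D-1>D; E-0>H; E-1>F; F-0>F; F-1>F; G-0>E; G-1>I; H-0>J; H-1>F; I-0>K; I-1>I; J-0>L; J-1>F; K-0>H; K-1>M; L-0>C; L-1>F; M-0>N; M-1>M; N-0>J; N-1>O; O-0>P; O-1>O; P-0>L; P-1>A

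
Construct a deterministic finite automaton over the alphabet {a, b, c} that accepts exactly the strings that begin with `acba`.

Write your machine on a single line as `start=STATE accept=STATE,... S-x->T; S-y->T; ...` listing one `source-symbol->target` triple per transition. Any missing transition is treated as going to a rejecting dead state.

start=q0; accept=q4; q0-a->q1; q0-b->q5; q0-c->q5; q1-a->q5; q1-b->q5; q1-c->q2; q2-a->q5; q2-b->q3; q2-c->q5; q3-a->q4; q3-b->q5; q3-c->q5; q4-a->q4; q4-b->q4; q4-c->q4; q5-a->q5; q5-b->q5; q5-c->q5

Walk along `acba` while the input agrees: from q0 take `a` to q1, and so on. Any deviation drops to the rejecting sink q5. Once q4 is reached the prefix is confirmed and every continuation is accepted.
A 6-state machine:
        a   b   c  
>  q0   q1  q5  q5 
   q1   q5  q5  q2 
   q2   q5  q3  q5 
   q3   q4  q5  q5 
 * q4   q4  q4  q4 
   q5   q5  q5  q5 
(> = start, * = accepting)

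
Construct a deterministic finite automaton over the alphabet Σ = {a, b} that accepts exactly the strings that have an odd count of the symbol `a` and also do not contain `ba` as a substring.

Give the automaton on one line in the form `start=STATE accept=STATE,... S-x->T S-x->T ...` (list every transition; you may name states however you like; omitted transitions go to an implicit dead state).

start=q0 accept=q1,q3 q0-a->q1 q0-b->q2 q1-a->q0 q1-b->q3 q2-a->q2 q2-b->q2 q3-a->q2 q3-b->q3

Run two small machines in parallel and take their product. One (2 states) tracks the count of `a`s modulo 2; the other (3 states) tracks partial matches of the forbidden pattern `ba`. Each combined state is a pair, one component from each; accept when both components accept. Minimizing collapses redundant product states.
A 4-state machine:
        a   b  
>  q0   q1  q2 
 * q1   q0  q3 
   q2   q2  q2 
 * q3   q2  q3 
(> = start, * = accepting)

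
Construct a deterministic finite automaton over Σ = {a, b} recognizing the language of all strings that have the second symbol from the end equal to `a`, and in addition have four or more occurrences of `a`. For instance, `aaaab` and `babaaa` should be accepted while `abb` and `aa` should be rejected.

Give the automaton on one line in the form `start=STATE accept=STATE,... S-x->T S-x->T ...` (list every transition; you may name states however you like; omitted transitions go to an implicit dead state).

Build one automaton per condition and run them in lockstep. One (7 states) tracks the last 2 symbols read; the other (6 states) tracks the count of `a`s, saturating at 5. Each combined state is a pair, one component from each; accept when both components accept.
23 states suffice.
          a    b  
>  q0     q1   q2 
   q1     q3   q4 
   q2     q5   q6 
   q3     q7   q8 
   q4     q9  q10 
   q5     q3   q4 
   q6     q5   q6 
   q7    q11  q12 
   q8    q13  q14 
   q9     q7   q8 
   q10    q9  q10 
 * q11   q15  q16 
   q12   q17  q18 
   q13   q11  q12 
   q14   q13  q14 
 * q15   q15  q19 
 * q16   q20  q21 
   q17   q15  q16 
   q18   q17  q18 
 * q19   q20  q22 
   q20   q15  q19 
   q21   q20  q21 
   q22   q20  q22 
(> = start, * = accepting)

start=q0 accept=q11,q15,q16,q19 q0-a->q1 q0-b->q2 q1-a->q3 q1-b->q4 q2-a->q5 q2-b->q6 q3-a->q7 q3-b->q8 q4-a->q9 q4-b->q10 q5-a->q3 q5-b->q4 q6-a->q5 q6-b->q6 q7-a->q11 q7-b->q12 q8-a->q13 q8-b->q14 q9-a->q7 q9-b->q8 q10-a->q9 q10-b->q10 q11-a->q15 q11-b->q16 q12-a->q17 q12-b->q18 q13-a->q11 q13-b->q12 q14-a->q13 q14-b->q14 q15-a->q15 q15-b->q19 q16-a->q20 q16-b->q21 q17-a->q15 q17-b->q16 q18-a->q17 q18-b->q18 q19-a->q20 q19-b->q22 q20-a->q15 q20-b->q19 q21-a->q20 q21-b->q21 q22-a->q20 q22-b->q22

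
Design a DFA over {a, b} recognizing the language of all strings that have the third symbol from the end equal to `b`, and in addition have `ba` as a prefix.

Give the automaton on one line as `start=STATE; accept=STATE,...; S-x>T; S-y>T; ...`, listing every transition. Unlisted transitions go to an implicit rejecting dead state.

start=s0; accept=s4,s5,s9,s10; s0-a>s1; s0-b>s2; s1-a>s1; s1-b>s1; s2-a>s3; s2-b>s1; s3-a>s4; s3-b>s5; s4-a>s6; s4-b>s7; s5-a>s3; s5-b>s8; s6-a>s6; s6-b>s7; s7-a>s3; s7-b>s8; s8-a>s9; s8-b>s10; s9-a>s4; s9-b>s5; s10-a>s9; s10-b>s10

Run two small machines in parallel and take their product. One (15 states) tracks the last 3 symbols read; the other (4 states) tracks whether the input so far still matches the prefix `ba`. Each combined state is a pair, one component from each; accept when both components accept. Equivalent product states are then merged.
          a    b  
>  s0     s1   s2 
   s1     s1   s1 
   s2     s3   s1 
   s3     s4   s5 
 * s4     s6   s7 
 * s5     s3   s8 
   s6     s6   s7 
   s7     s3   s8 
   s8     s9  s10 
 * s9     s4   s5 
 * s10    s9  s10 
(> = start, * = accepting)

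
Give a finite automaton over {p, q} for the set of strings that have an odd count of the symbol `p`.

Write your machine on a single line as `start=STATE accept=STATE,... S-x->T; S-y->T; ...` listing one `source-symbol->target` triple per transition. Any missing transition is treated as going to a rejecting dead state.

start=S0; accept=S1; S0-p->S1; S0-q->S0; S1-p->S0; S1-q->S1

Keep the running count of `p`s modulo 2: each `p` advances along the cycle S0 → S1 → S0 while other symbols loop. Accept at S1.
2 states suffice.
        p   q  
>  S0   S1  S0 
 * S1   S0  S1 
(> = start, * = accepting)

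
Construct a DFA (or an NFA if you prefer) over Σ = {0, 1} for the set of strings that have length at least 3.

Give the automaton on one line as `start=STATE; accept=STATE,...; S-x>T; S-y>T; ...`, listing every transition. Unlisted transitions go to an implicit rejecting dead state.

Count input length up to 4: every symbol moves from S0 toward S4, which means 'more than 3' and absorbs. Accept from {S3, S4}.
A 5-state machine:
        0   1  
>  S0   S1  S1 
   S1   S2  S2 
   S2   S3  S3 
 * S3   S4  S4 
 * S4   S4  S4 
(> = start, * = accepting)

start=S0; accept=S3,S4; S0-0>S1; S0-1>S1; S1-0>S2; S1-1>S2; S2-0>S3; S2-1>S3; S3-0>S4; S3-1>S4; S4-0>S4; S4-1>S4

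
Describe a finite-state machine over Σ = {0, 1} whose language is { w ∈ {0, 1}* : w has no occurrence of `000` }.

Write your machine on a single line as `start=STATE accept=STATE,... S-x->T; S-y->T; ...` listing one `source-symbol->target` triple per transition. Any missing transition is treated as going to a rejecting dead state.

This is the complement of 'contains `000`'. Use the same substring-matching states — s0 through s3 holding how much of `000` has just been matched — but flip the accepting set: everything except the trap s3 accepts.
4 states suffice.
        0   1  
>* s0   s1  s0 
 * s1   s2  s0 
 * s2   s3  s0 
   s3   s3  s3 
(> = start, * = accepting)

start=s0; accept=s0,s1,s2; s0-0->s1; s0-1->s0; s1-0->s2; s1-1->s0; s2-0->s3; s2-1->s0; s3-0->s3; s3-1->s3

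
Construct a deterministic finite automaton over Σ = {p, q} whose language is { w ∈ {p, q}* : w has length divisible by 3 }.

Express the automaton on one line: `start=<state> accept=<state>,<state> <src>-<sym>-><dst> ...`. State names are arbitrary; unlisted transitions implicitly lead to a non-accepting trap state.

start=S0 accept=S0 S0-p->S1 S0-q->S1 S1-p->S2 S1-q->S2 S2-p->S0 S2-q->S0

Count input length modulo 3: every symbol advances one step around the cycle S0 → S1 → S2 → S0. Accept at S0.
A 3-state machine:
        p   q  
>* S0   S1  S1 
   S1   S2  S2 
   S2   S0  S0 
(> = start, * = accepting)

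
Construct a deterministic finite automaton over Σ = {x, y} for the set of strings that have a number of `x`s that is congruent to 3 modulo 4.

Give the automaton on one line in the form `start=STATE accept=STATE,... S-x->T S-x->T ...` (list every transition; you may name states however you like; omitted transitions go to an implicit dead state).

The only thing that matters is how many `x`s have appeared, reduced mod 4. Use one state per residue: q0 for 0, …, q3 for 3. Reading `x` moves to the next residue; anything else stays put. q3 is accepting.
A 4-state machine:
        x   y  
>  q0   q1  q0 
   q1   q2  q1 
   q2   q3  q2 
 * q3   q0  q3 
(> = start, * = accepting)

start=q0 accept=q3 q0-x->q1 q0-y->q0 q1-x->q2 q1-y->q1 q2-x->q3 q2-y->q2 q3-x->q0 q3-y->q3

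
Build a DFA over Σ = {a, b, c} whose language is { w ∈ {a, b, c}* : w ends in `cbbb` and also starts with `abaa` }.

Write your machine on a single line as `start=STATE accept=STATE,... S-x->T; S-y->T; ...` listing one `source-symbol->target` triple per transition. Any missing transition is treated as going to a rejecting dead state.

Build one automaton per condition and run them in lockstep. One (5 states) tracks how much of the suffix `cbbb` has currently been matched; the other (6 states) tracks whether the input so far still matches the prefix `abaa`. Each combined state is a pair, one component from each; accept when both components accept. Minimizing collapses redundant product states.
10 states suffice.
        a   b   c  
>  q0   q1  q2  q2 
   q1   q2  q3  q2 
   q2   q2  q2  q2 
   q3   q4  q2  q2 
   q4   q5  q2  q2 
   q5   q5  q5  q6 
   q6   q5  q7  q6 
   q7   q5  q8  q6 
   q8   q5  q9  q6 
 * q9   q5  q5  q6 
(> = start, * = accepting)

start=q0; accept=q9; q0-a->q1; q0-b->q2; q0-c->q2; q1-a->q2; q1-b->q3; q1-c->q2; q2-a->q2; q2-b->q2; q2-c->q2; q3-a->q4; q3-b->q2; q3-c->q2; q4-a->q5; q4-b->q2; q4-c->q2; q5-a->q5; q5-b->q5; q5-c->q6; q6-a->q5; q6-b->q7; q6-c->q6; q7-a->q5; q7-b->q8; q7-c->q6; q8-a->q5; q8-b->q9; q8-c->q6; q9-a->q5; q9-b->q5; q9-c->q6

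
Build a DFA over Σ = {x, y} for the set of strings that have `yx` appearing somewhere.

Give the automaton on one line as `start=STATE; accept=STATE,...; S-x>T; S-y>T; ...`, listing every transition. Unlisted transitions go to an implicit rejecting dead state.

start=S0; accept=S2; S0-x>S0; S0-y>S1; S1-x>S2; S1-y>S1; S2-x>S2; S2-y>S2

States S0..S1 record the length of the longest prefix of `yx` that matches the current input suffix. Reaching S2 means `yx` has been seen, and we stay there forever. Accept from S2.
With 3 states:
        x   y  
>  S0   S0  S1 
   S1   S2  S1 
 * S2   S2  S2 
(> = start, * = accepting)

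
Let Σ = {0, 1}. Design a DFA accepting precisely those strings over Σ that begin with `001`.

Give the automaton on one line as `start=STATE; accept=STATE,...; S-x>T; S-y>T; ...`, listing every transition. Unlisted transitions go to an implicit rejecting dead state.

Check the first 3 symbols one by one: s0 through s2 record how many have matched `001` so far; any wrong symbol goes to the dead state s4. After all 3 match we enter the accepting sink s3.
        0   1  
>  s0   s1  s4 
   s1   s2  s4 
   s2   s4  s3 
 * s3   s3  s3 
   s4   s4  s4 
(> = start, * = accepting)

start=s0; accept=s3; s0-0>s1; s0-1>s4; s1-0>s2; s1-1>s4; s2-0>s4; s2-1>s3; s3-0>s3; s3-1>s3; s4-0>s4; s4-1>s4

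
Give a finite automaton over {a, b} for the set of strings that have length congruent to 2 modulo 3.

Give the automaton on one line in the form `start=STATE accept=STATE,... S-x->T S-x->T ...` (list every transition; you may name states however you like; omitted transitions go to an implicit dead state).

Only the length mod 3 matters, so use a 3-cycle: from any state, every input symbol moves to the next state, wrapping s2 back to s0. Mark s2 accepting.
A 3-state machine:
        a   b  
>  s0   s1  s1 
   s1   s2  s2 
 * s2   s0  s0 
(> = start, * = accepting)

start=s0 accept=s2 s0-a->s1 s0-b->s1 s1-a->s2 s1-b->s2 s2-a->s0 s2-b->s0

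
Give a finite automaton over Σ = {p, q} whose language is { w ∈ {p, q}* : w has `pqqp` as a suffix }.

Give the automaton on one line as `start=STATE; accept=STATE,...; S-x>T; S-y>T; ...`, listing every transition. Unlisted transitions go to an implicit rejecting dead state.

Let each state record the length of the longest suffix of the input read so far that is also a prefix of `pqqp`. S1 means the last symbol is `p`; S2 means the last 2 symbols are `pq`; S3 means the last 3 symbols are `pqq`; S4 means the last 4 symbols are `pqqp`. Accept only at S4, where the string currently ends in `pqqp`.
A 5-state machine:
        p   q  
>  S0   S1  S0 
   S1   S1  S2 
   S2   S1  S3 
   S3   S4  S0 
 * S4   S1  S2 
(> = start, * = accepting)

start=S0; accept=S4; S0-p>S1; S0-q>S0; S1-p>S1; S1-q>S2; S2-p>S1; S2-q>S3; S3-p>S4; S3-q>S0; S4-p>S1; S4-q>S2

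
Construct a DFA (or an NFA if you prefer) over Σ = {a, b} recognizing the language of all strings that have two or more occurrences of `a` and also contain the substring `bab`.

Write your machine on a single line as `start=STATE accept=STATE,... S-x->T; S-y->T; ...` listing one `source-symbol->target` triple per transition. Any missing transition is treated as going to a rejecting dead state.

Build one automaton per condition and run them in lockstep. One (4 states) tracks the count of `a`s, saturating at 3; the other (4 states) tracks whether and how much of `bab` has been seen. Each combined state is a pair, one component from each; accept when both components accept.
A 14-state machine:
          a    b  
>  S0     S1   S2 
   S1     S3   S4 
   S2     S5   S2 
   S3     S6   S7 
   S4     S8   S4 
   S5     S3   S9 
   S6     S6  S10 
   S7    S11   S7 
   S8     S6  S12 
   S9    S12   S9 
   S10   S11  S10 
   S11    S6  S13 
 * S12   S13  S12 
 * S13   S13  S13 
(> = start, * = accepting)

start=S0; accept=S12,S13; S0-a->S1; S0-b->S2; S1-a->S3; S1-b->S4; S2-a->S5; S2-b->S2; S3-a->S6; S3-b->S7; S4-a->S8; S4-b->S4; S5-a->S3; S5-b->S9; S6-a->S6; S6-b->S10; S7-a->S11; S7-b->S7; S8-a->S6; S8-b->S12; S9-a->S12; S9-b->S9; S10-a->S11; S10-b->S10; S11-a->S6; S11-b->S13; S12-a->S13; S12-b->S12; S13-a->S13; S13-b->S13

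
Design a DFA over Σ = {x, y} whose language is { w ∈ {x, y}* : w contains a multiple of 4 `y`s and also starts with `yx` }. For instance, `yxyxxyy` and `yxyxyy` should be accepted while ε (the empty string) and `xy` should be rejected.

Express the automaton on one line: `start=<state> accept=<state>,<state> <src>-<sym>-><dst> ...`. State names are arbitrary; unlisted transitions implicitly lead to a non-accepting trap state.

start=S0 accept=S6 S0-x->S1 S0-y->S2 S1-x->S1 S1-y->S1 S2-x->S3 S2-y->S1 S3-x->S3 S3-y->S4 S4-x->S4 S4-y->S5 S5-x->S5 S5-y->S6 S6-x->S6 S6-y->S3

Build one automaton per condition and run them in lockstep. The first has 4 states tracking the count of `y`s modulo 4; the second has 4 states tracking whether the input so far still matches the prefix `yx`. A product state is a pair (one from each), accepting exactly when both do. Minimizing collapses redundant product states.
7 states suffice.
        x   y  
>  S0   S1  S2 
   S1   S1  S1 
   S2   S3  S1 
   S3   S3  S4 
   S4   S4  S5 
   S5   S5  S6 
 * S6   S6  S3 
(> = start, * = accepting)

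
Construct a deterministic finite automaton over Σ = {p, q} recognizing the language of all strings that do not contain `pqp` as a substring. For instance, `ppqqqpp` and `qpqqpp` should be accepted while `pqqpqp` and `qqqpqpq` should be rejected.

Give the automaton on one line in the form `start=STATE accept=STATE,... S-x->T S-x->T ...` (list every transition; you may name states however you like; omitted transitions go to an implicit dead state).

start=S0 accept=S0,S1,S2 S0-p->S1 S0-q->S0 S1-p->S1 S1-q->S2 S2-p->S3 S2-q->S0 S3-p->S3 S3-q->S3

Track partial matches of the forbidden pattern `pqp`. State S3 is a dead state reached once `pqp` has occurred; every other state accepts. S0 means no part of `pqp` is currently matched.
        p   q  
>* S0   S1  S0 
 * S1   S1  S2 
 * S2   S3  S0 
   S3   S3  S3 
(> = start, * = accepting)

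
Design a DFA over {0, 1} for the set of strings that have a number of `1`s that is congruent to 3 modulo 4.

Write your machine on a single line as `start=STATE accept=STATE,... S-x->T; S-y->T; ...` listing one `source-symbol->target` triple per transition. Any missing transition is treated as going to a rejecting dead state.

Keep the running count of `1`s modulo 4: each `1` advances along the cycle A → B → C → D → A while other symbols loop. Accept at D.
A 4-state machine:
       0  1 
>  A   A  B 
   B   B  C 
   C   C  D 
 * D   D  A 
(> = start, * = accepting)

start=A; accept=D; A-0->A; A-1->B; B-0->B; B-1->C; C-0->C; C-1->D; D-0->D; D-1->A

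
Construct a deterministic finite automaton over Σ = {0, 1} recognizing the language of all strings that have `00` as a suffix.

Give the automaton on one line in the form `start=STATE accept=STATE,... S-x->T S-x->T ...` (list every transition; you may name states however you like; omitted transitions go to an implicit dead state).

Let each state record the length of the longest suffix of the input read so far that is also a prefix of `00`. q1 means the last symbol is `0`; q2 means the last 2 symbols are `00`. Accept only at q2, where the string currently ends in `00`.
3 states suffice.
        0   1  
>  q0   q1  q0 
   q1   q2  q0 
 * q2   q2  q0 
(> = start, * = accepting)

start=q0 accept=q2 q0-0->q1 q0-1->q0 q1-0->q2 q1-1->q0 q2-0->q2 q2-1->q0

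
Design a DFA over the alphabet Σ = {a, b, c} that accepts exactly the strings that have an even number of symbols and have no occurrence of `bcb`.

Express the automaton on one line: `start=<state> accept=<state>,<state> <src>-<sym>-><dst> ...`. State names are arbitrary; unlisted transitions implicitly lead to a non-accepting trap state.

Handle the two conditions separately and then intersect. One (2 states) tracks the input length modulo 2; the other (4 states) tracks partial matches of the forbidden pattern `bcb`. Each combined state is a pair, one component from each; accept when both components accept.
With 8 states:
        a   b   c  
>* q0   q1  q2  q1 
   q1   q0  q3  q0 
   q2   q0  q3  q4 
 * q3   q1  q2  q5 
 * q4   q1  q6  q1 
   q5   q0  q7  q0 
   q6   q7  q7  q7 
   q7   q6  q6  q6 
(> = start, * = accepting)

start=q0 accept=q0,q3,q4 q0-a->q1 q0-b->q2 q0-c->q1 q1-a->q0 q1-b->q3 q1-c->q0 q2-a->q0 q2-b->q3 q2-c->q4 q3-a->q1 q3-b->q2 q3-c->q5 q4-a->q1 q4-b->q6 q4-c->q1 q5-a->q0 q5-b->q7 q5-c->q0 q6-a->q7 q6-b->q7 q6-c->q7 q7-a->q6 q7-b->q6 q7-c->q6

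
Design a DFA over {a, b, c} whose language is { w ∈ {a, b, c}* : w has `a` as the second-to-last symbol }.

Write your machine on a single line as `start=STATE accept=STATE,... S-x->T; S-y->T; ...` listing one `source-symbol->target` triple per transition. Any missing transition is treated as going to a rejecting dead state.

Because acceptance depends on a position counted from the end, the machine has to buffer the most recent 2 symbols. Make each state the string of the last up-to-2 symbols read; on input `x` shift the window left and append `x`. Accept when the buffered window has length 2 and begins with `a`.
13 states suffice.
          a    b    c  
>  s0     s1   s2   s3 
   s1     s4   s5   s6 
   s2     s7   s8   s9 
   s3    s10  s11  s12 
 * s4     s4   s5   s6 
 * s5     s7   s8   s9 
 * s6    s10  s11  s12 
   s7     s4   s5   s6 
   s8     s7   s8   s9 
   s9    s10  s11  s12 
   s10    s4   s5   s6 
   s11    s7   s8   s9 
   s12   s10  s11  s12 
(> = start, * = accepting)

start=s0; accept=s4,s5,s6; s0-a->s1; s0-b->s2; s0-c->s3; s1-a->s4; s1-b->s5; s1-c->s6; s2-a->s7; s2-b->s8; s2-c->s9; s3-a->s10; s3-b->s11; s3-c->s12; s4-a->s4; s4-b->s5; s4-c->s6; s5-a->s7; s5-b->s8; s5-c->s9; s6-a->s10; s6-b->s11; s6-c->s12; s7-a->s4; s7-b->s5; s7-c->s6; s8-a->s7; s8-b->s8; s8-c->s9; s9-a->s10; s9-b->s11; s9-c->s12; s10-a->s4; s10-b->s5; s10-c->s6; s11-a->s7; s11-b->s8; s11-c->s9; s12-a->s10; s12-b->s11; s12-c->s12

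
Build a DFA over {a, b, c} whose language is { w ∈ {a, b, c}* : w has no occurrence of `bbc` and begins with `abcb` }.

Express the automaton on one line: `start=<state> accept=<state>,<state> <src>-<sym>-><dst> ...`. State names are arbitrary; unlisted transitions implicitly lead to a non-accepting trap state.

Run two small machines in parallel and take their product. One (4 states) tracks partial matches of the forbidden pattern `bbc`; the other (6 states) tracks whether the input so far still matches the prefix `abcb`. Each combined state is a pair, one component from each; accept when both components accept.
With 12 states:
          a    b    c  
>  q0     q1   q2   q3 
   q1     q3   q4   q3 
   q2     q3   q5   q3 
   q3     q3   q2   q3 
   q4     q3   q5   q6 
   q5     q3   q5   q7 
   q6     q3   q8   q3 
   q7     q7   q7   q7 
 * q8     q9  q10   q9 
 * q9     q9   q8   q9 
 * q10    q9  q10  q11 
   q11   q11  q11  q11 
(> = start, * = accepting)

start=q0 accept=q8,q9,q10 q0-a->q1 q0-b->q2 q0-c->q3 q1-a->q3 q1-b->q4 q1-c->q3 q2-a->q3 q2-b->q5 q2-c->q3 q3-a->q3 q3-b->q2 q3-c->q3 q4-a->q3 q4-b->q5 q4-c->q6 q5-a->q3 q5-b->q5 q5-c->q7 q6-a->q3 q6-b->q8 q6-c->q3 q7-a->q7 q7-b->q7 q7-c->q7 q8-a->q9 q8-b->q10 q8-c->q9 q9-a->q9 q9-b->q8 q9-c->q9 q10-a->q9 q10-b->q10 q10-c->q11 q11-a->q11 q11-b->q11 q11-c->q11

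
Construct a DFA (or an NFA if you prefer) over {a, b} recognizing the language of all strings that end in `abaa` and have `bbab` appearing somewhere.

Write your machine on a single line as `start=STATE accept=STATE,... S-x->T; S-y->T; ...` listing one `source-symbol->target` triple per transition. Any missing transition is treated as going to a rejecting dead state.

Run two small machines in parallel and take their product. One (5 states) tracks how much of the suffix `abaa` has currently been matched; the other (5 states) tracks whether and how much of `bbab` has been seen. Each combined state is a pair, one component from each; accept when both components accept.
13 states suffice.
          a    b  
>  s0     s1   s2 
   s1     s1   s3 
   s2     s1   s4 
   s3     s5   s4 
   s4     s6   s4 
   s5     s7   s3 
   s6     s1   s8 
   s7     s1   s3 
   s8     s9  s10 
   s9    s11   s8 
   s10   s12  s10 
 * s11   s12   s8 
   s12   s12   s8 
(> = start, * = accepting)

start=s0; accept=s11; s0-a->s1; s0-b->s2; s1-a->s1; s1-b->s3; s2-a->s1; s2-b->s4; s3-a->s5; s3-b->s4; s4-a->s6; s4-b->s4; s5-a->s7; s5-b->s3; s6-a->s1; s6-b->s8; s7-a->s1; s7-b->s3; s8-a->s9; s8-b->s10; s9-a->s11; s9-b->s8; s10-a->s12; s10-b->s10; s11-a->s12; s11-b->s8; s12-a->s12; s12-b->s8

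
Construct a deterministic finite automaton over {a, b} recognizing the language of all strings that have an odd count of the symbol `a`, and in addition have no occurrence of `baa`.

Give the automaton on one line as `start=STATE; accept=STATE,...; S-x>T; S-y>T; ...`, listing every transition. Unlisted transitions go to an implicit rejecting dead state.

start=q0; accept=q1,q3,q4; q0-a>q1; q0-b>q2; q1-a>q0; q1-b>q3; q2-a>q4; q2-b>q2; q3-a>q5; q3-b>q3; q4-a>q6; q4-b>q3; q5-a>q6; q5-b>q2; q6-a>q6; q6-b>q6

Build one automaton per condition and run them in lockstep. One (2 states) tracks the count of `a`s modulo 2; the other (4 states) tracks partial matches of the forbidden pattern `baa`. Each combined state is a pair, one component from each; accept when both components accept. Minimizing collapses redundant product states.
With 7 states:
        a   b  
>  q0   q1  q2 
 * q1   q0  q3 
   q2   q4  q2 
 * q3   q5  q3 
 * q4   q6  q3 
   q5   q6  q2 
   q6   q6  q6 
(> = start, * = accepting)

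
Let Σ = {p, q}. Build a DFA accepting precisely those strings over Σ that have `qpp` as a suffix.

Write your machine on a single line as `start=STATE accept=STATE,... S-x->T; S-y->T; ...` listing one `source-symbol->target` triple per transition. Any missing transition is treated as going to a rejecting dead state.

start=s0; accept=s3; s0-p->s0; s0-q->s1; s1-p->s2; s1-q->s1; s2-p->s3; s2-q->s1; s3-p->s0; s3-q->s1

Remember how much of `qpp` the current input suffix matches. State s0 means no match yet; s1 means the last symbol is `q`; s2 means the last 2 symbols are `qp`; s3 means the last 3 symbols are `qpp`. Only s3 accepts. On a mismatch, fall back to the longest proper suffix that is still a prefix of `qpp`.
With 4 states:
        p   q  
>  s0   s0  s1 
   s1   s2  s1 
   s2   s3  s1 
 * s3   s0  s1 
(> = start, * = accepting)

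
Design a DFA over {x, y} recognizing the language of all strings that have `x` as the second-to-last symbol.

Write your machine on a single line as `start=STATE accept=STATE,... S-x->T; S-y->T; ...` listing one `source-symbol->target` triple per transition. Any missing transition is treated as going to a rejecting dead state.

start=q0; accept=q3,q4; q0-x->q1; q0-y->q2; q1-x->q3; q1-y->q4; q2-x->q5; q2-y->q6; q3-x->q3; q3-y->q4; q4-x->q5; q4-y->q6; q5-x->q3; q5-y->q4; q6-x->q5; q6-y->q6

A DFA must remember the last 2 symbols (since which symbol is second-to-last isn't known until the input ends). Use one state per possible window of the last ≤2 symbols; accept from those whose window starts with `x`.
A 7-state machine:
        x   y  
>  q0   q1  q2 
   q1   q3  q4 
   q2   q5  q6 
 * q3   q3  q4 
 * q4   q5  q6 
   q5   q3  q4 
   q6   q5  q6 
(> = start, * = accepting)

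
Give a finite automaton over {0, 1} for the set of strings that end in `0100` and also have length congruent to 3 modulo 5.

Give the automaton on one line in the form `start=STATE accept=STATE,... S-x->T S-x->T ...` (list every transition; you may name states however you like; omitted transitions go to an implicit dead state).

start=q0 accept=q8 q0-0->q1 q0-1->q1 q1-0->q2 q1-1->q2 q2-0->q3 q2-1->q3 q3-0->q4 q3-1->q4 q4-0->q5 q4-1->q0 q5-0->q1 q5-1->q6 q6-0->q7 q6-1->q2 q7-0->q8 q7-1->q3 q8-0->q4 q8-1->q4

Build one automaton per condition and run them in lockstep. One (5 states) tracks how much of the suffix `0100` has currently been matched; the other (5 states) tracks the input length modulo 5. Each combined state is a pair, one component from each; accept when both components accept. Minimizing collapses redundant product states.
        0   1  
>  q0   q1  q1 
   q1   q2  q2 
   q2   q3  q3 
   q3   q4  q4 
   q4   q5  q0 
   q5   q1  q6 
   q6   q7  q2 
   q7   q8  q3 
 * q8   q4  q4 
(> = start, * = accepting)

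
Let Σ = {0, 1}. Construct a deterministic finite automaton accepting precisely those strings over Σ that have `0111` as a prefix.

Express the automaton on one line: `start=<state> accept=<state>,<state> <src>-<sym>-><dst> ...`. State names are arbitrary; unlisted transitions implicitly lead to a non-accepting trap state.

Check the first 4 symbols one by one: s0 through s3 record how many have matched `0111` so far; any wrong symbol goes to the dead state s5. After all 4 match we enter the accepting sink s4.
With 6 states:
        0   1  
>  s0   s1  s5 
   s1   s5  s2 
   s2   s5  s3 
   s3   s5  s4 
 * s4   s4  s4 
   s5   s5  s5 
(> = start, * = accepting)

start=s0 accept=s4 s0-0->s1 s0-1->s5 s1-0->s5 s1-1->s2 s2-0->s5 s2-1->s3 s3-0->s5 s3-1->s4 s4-0->s4 s4-1->s4 s5-0->s5 s5-1->s5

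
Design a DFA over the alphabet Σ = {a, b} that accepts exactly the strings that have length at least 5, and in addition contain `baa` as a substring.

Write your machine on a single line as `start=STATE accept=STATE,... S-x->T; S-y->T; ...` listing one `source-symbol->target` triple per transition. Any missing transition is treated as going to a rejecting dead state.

start=q0; accept=q17,q21; q0-a->q1; q0-b->q2; q1-a->q3; q1-b->q4; q2-a->q5; q2-b->q4; q3-a->q6; q3-b->q7; q4-a->q8; q4-b->q7; q5-a->q9; q5-b->q7; q6-a->q10; q6-b->q11; q7-a->q12; q7-b->q11; q8-a->q13; q8-b->q11; q9-a->q13; q9-b->q13; q10-a->q14; q10-b->q15; q11-a->q16; q11-b->q15; q12-a->q17; q12-b->q15; q13-a->q17; q13-b->q17; q14-a->q18; q14-b->q19; q15-a->q20; q15-b->q19; q16-a->q21; q16-b->q19; q17-a->q21; q17-b->q21; q18-a->q18; q18-b->q19; q19-a->q20; q19-b->q19; q20-a->q21; q20-b->q19; q21-a->q21; q21-b->q21

Handle the two conditions separately and then intersect. One (7 states) tracks the input length, saturating at 6; the other (4 states) tracks whether and how much of `baa` has been seen. Each combined state is a pair, one component from each; accept when both components accept.
With 22 states:
          a    b  
>  q0     q1   q2 
   q1     q3   q4 
   q2     q5   q4 
   q3     q6   q7 
   q4     q8   q7 
   q5     q9   q7 
   q6    q10  q11 
   q7    q12  q11 
   q8    q13  q11 
   q9    q13  q13 
   q10   q14  q15 
   q11   q16  q15 
   q12   q17  q15 
   q13   q17  q17 
   q14   q18  q19 
   q15   q20  q19 
   q16   q21  q19 
 * q17   q21  q21 
   q18   q18  q19 
   q19   q20  q19 
   q20   q21  q19 
 * q21   q21  q21 
(> = start, * = accepting)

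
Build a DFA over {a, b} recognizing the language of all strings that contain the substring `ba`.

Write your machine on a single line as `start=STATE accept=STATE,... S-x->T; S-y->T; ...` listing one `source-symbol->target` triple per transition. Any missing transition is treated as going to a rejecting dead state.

start=q0; accept=q2; q0-a->q0; q0-b->q1; q1-a->q2; q1-b->q1; q2-a->q2; q2-b->q2

Track how much of `ba` has been matched so far: state q0 is no progress, q2 is the absorbing accept state reached once `ba` has occurred. Intermediate states record partial matches; on a mismatch, fall back to the longest reusable overlap.
A 3-state machine:
        a   b  
>  q0   q0  q1 
   q1   q2  q1 
 * q2   q2  q2 
(> = start, * = accepting)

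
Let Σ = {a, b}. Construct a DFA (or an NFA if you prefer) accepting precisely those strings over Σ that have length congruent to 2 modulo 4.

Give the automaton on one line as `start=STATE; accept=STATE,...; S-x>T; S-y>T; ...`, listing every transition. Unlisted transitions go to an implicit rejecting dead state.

Count input length modulo 4: every symbol advances one step around the cycle q0 → q1 → q2 → q3 → q0. Accept at q2.
A 4-state machine:
        a   b  
>  q0   q1  q1 
   q1   q2  q2 
 * q2   q3  q3 
   q3   q0  q0 
(> = start, * = accepting)

start=q0; accept=q2; q0-a>q1; q0-b>q1; q1-a>q2; q1-b>q2; q2-a>q3; q2-b>q3; q3-a>q0; q3-b>q0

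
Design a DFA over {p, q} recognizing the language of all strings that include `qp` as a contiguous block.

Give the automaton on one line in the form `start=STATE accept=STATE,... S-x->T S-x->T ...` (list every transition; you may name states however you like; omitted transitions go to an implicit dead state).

start=S0 accept=S2 S0-p->S0 S0-q->S1 S1-p->S2 S1-q->S1 S2-p->S2 S2-q->S2

Track how much of `qp` has been matched so far: state S0 is no progress, S2 is the absorbing accept state reached once `qp` has occurred. Intermediate states record partial matches; on a mismatch, fall back to the longest reusable overlap.
3 states suffice.
        p   q  
>  S0   S0  S1 
   S1   S2  S1 
 * S2   S2  S2 
(> = start, * = accepting)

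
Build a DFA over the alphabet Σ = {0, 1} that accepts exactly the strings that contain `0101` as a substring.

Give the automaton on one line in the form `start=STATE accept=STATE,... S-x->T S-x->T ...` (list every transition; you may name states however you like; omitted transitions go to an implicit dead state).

Track how much of `0101` has been matched so far: state q0 is no progress, q4 is the absorbing accept state reached once `0101` has occurred. Intermediate states record partial matches; on a mismatch, fall back to the longest reusable overlap.
A 5-state machine:
        0   1  
>  q0   q1  q0 
   q1   q1  q2 
   q2   q3  q0 
   q3   q1  q4 
 * q4   q4  q4 
(> = start, * = accepting)

start=q0 accept=q4 q0-0->q1 q0-1->q0 q1-0->q1 q1-1->q2 q2-0->q3 q2-1->q0 q3-0->q1 q3-1->q4 q4-0->q4 q4-1->q4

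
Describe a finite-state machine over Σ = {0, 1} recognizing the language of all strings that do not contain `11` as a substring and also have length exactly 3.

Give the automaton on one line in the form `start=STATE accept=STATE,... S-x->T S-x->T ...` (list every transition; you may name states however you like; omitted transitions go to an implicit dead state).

Build one automaton per condition and run them in lockstep. One (3 states) tracks partial matches of the forbidden pattern `11`; the other (5 states) tracks the input length, saturating at 4. Each combined state is a pair, one component from each; accept when both components accept. After merging equivalent states the machine shrinks.
        0   1  
>  s0   s1  s2 
   s1   s3  s4 
   s2   s3  s5 
   s3   s6  s6 
   s4   s6  s5 
   s5   s5  s5 
 * s6   s5  s5 
(> = start, * = accepting)

start=s0 accept=s6 s0-0->s1 s0-1->s2 s1-0->s3 s1-1->s4 s2-0->s3 s2-1->s5 s3-0->s6 s3-1->s6 s4-0->s6 s4-1->s5 s5-0->s5 s5-1->s5 s6-0->s5 s6-1->s5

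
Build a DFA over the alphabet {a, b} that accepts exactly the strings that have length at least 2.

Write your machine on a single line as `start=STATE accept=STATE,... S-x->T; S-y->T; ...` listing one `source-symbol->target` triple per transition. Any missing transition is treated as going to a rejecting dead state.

start=s0; accept=s2,s3; s0-a->s1; s0-b->s1; s1-a->s2; s1-b->s2; s2-a->s3; s2-b->s3; s3-a->s3; s3-b->s3

We only need to distinguish lengths 0, 1, …, 2, and '>2'. Chain s0 → s1 → s2 → s3 on every symbol, with s3 looping. Accepting states: {s2, s3}.
A 4-state machine:
        a   b  
>  s0   s1  s1 
   s1   s2  s2 
 * s2   s3  s3 
 * s3   s3  s3 
(> = start, * = accepting)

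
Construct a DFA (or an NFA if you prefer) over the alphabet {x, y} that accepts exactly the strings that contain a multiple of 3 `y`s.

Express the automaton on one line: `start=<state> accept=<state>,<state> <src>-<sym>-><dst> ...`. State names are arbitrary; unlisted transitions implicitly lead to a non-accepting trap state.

Keep the running count of `y`s modulo 3: each `y` advances along the cycle q0 → q1 → q2 → q0 while other symbols loop. Accept at q0.
3 states suffice.
        x   y  
>* q0   q0  q1 
   q1   q1  q2 
   q2   q2  q0 
(> = start, * = accepting)

start=q0 accept=q0 q0-x->q0 q0-y->q1 q1-x->q1 q1-y->q2 q2-x->q2 q2-y->q0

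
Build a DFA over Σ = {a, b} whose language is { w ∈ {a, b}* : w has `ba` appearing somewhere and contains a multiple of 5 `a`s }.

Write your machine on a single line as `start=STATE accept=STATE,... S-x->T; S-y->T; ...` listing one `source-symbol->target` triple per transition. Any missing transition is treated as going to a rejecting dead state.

start=q0; accept=q10; q0-a->q1; q0-b->q2; q1-a->q3; q1-b->q4; q2-a->q4; q2-b->q2; q3-a->q5; q3-b->q6; q4-a->q6; q4-b->q4; q5-a->q7; q5-b->q8; q6-a->q8; q6-b->q6; q7-a->q0; q7-b->q9; q8-a->q9; q8-b->q8; q9-a->q10; q9-b->q9; q10-a->q4; q10-b->q10

Handle the two conditions separately and then intersect. The first has 3 states tracking whether and how much of `ba` has been seen; the second has 5 states tracking the count of `a`s modulo 5. A product state is a pair (one from each), accepting exactly when both do. Equivalent product states are then merged.
An 11-state machine:
          a    b  
>  q0     q1   q2 
   q1     q3   q4 
   q2     q4   q2 
   q3     q5   q6 
   q4     q6   q4 
   q5     q7   q8 
   q6     q8   q6 
   q7     q0   q9 
   q8     q9   q8 
   q9    q10   q9 
 * q10    q4  q10 
(> = start, * = accepting)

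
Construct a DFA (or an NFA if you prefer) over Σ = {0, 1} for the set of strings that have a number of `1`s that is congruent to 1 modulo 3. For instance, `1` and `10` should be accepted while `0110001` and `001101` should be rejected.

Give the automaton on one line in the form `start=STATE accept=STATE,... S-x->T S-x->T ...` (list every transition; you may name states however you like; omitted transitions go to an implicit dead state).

start=s0 accept=s1 s0-0->s0 s0-1->s1 s1-0->s1 s1-1->s2 s2-0->s2 s2-1->s0

The only thing that matters is how many `1`s have appeared, reduced mod 3. Use one state per residue: s0 for 0, …, s2 for 2. Reading `1` moves to the next residue; anything else stays put. s1 is accepting.
        0   1  
>  s0   s0  s1 
 * s1   s1  s2 
   s2   s2  s0 
(> = start, * = accepting)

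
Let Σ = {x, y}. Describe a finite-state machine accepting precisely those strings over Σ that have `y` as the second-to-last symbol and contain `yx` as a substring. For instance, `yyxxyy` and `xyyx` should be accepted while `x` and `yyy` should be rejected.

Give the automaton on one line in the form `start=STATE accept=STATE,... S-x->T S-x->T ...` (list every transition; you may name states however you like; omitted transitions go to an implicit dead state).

Run two small machines in parallel and take their product. One (7 states) tracks the last 2 symbols read; the other (3 states) tracks whether and how much of `yx` has been seen. Each combined state is a pair, one component from each; accept when both components accept.
       x  y 
>  A   B  C 
   B   D  E 
   C   F  G 
   D   D  E 
   E   F  G 
 * F   H  I 
   G   F  G 
   H   H  I 
   I   F  J 
 * J   F  J 
(> = start, * = accepting)

start=A accept=F,J A-x->B A-y->C B-x->D B-y->E C-x->F C-y->G D-x->D D-y->E E-x->F E-y->G F-x->H F-y->I G-x->F G-y->G H-x->H H-y->I I-x->F I-y->J J-x->F J-y->J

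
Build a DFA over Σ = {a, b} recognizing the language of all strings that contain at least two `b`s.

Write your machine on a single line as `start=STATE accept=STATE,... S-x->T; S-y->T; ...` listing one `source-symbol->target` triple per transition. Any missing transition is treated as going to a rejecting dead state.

Only the number of `b`s matters, and only up to 3. Make a chain s0 → s1 → s2 → s3 advanced by each `b` (with s3 absorbing); every other symbol self-loops. The accepting set is {s2, s3}.
4 states suffice.
        a   b  
>  s0   s0  s1 
   s1   s1  s2 
 * s2   s2  s3 
 * s3   s3  s3 
(> = start, * = accepting)

start=s0; accept=s2,s3; s0-a->s0; s0-b->s1; s1-a->s1; s1-b->s2; s2-a->s2; s2-b->s3; s3-a->s3; s3-b->s3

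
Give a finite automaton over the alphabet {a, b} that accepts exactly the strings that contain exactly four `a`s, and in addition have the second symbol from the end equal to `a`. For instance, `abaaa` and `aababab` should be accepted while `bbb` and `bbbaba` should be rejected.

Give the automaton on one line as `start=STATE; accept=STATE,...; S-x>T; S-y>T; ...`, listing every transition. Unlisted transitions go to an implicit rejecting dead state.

Run two small machines in parallel and take their product. The first has 6 states tracking the count of `a`s, saturating at 5; the second has 7 states tracking the last 2 symbols read. A product state is a pair (one from each), accepting exactly when both do. Equivalent product states are then merged.
A 9-state machine:
        a   b  
>  s0   s1  s0 
   s1   s2  s1 
   s2   s3  s2 
   s3   s4  s5 
 * s4   s6  s7 
   s5   s8  s5 
   s6   s6  s6 
 * s7   s6  s6 
   s8   s6  s7 
(> = start, * = accepting)

start=s0; accept=s4,s7; s0-a>s1; s0-b>s0; s1-a>s2; s1-b>s1; s2-a>s3; s2-b>s2; s3-a>s4; s3-b>s5; s4-a>s6; s4-b>s7; s5-a>s8; s5-b>s5; s6-a>s6; s6-b>s6; s7-a>s6; s7-b>s6; s8-a>s6; s8-b>s7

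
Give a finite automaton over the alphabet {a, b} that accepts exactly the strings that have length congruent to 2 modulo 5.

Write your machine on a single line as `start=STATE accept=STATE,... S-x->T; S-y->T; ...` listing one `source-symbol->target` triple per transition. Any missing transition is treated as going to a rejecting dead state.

Count input length modulo 5: every symbol advances one step around the cycle s0 → s1 → s2 → s3 → s4 → s0. Accept at s2.
With 5 states:
        a   b  
>  s0   s1  s1 
   s1   s2  s2 
 * s2   s3  s3 
   s3   s4  s4 
   s4   s0  s0 
(> = start, * = accepting)

start=s0; accept=s2; s0-a->s1; s0-b->s1; s1-a->s2; s1-b->s2; s2-a->s3; s2-b->s3; s3-a->s4; s3-b->s4; s4-a->s0; s4-b->s0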